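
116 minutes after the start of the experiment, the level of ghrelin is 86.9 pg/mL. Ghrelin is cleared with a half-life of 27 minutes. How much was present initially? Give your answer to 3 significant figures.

1710 pg/mL

Number of half-lives elapsed: n = 116/27 ≈ 4.2963.
A₀ = A × 2^n = 86.9 × 2^4.2963 = 86.9 × 19.648 ≈ 1707.4 pg/mL.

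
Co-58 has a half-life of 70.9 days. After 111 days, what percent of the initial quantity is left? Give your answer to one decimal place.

n = 111/70.9 ≈ 1.5656 half-lives.
Fraction remaining = (1/2)^1.5656 ≈ 0.33784, i.e. 33.784%.

33.8%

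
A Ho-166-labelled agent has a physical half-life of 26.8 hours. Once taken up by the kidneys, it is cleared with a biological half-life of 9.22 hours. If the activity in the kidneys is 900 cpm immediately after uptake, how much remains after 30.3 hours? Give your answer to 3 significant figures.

1/t_eff = 1/t_phys + 1/t_biol = 1/26.8 + 1/9.22 = 0.14577 per hour.
t_eff = 26.8 × 9.22 / (26.8 + 9.22) ≈ 6.86 hours.
Remaining = 900 × (1/2)^(30.3/6.86) = 900 × (1/2)^4.4169 ≈ 42.132 cpm.

42.1 cpm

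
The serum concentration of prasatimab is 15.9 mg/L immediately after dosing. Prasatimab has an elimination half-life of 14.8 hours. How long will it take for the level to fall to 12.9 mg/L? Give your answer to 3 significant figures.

Fraction remaining = 12.9/15.9 ≈ 0.81132.
n = log₂(15.9/12.9) = ln(1.2326)/ln 2 ≈ 0.30166 half-lives.
t = n × t½ = 0.30166 × 14.8 ≈ 4.4645 hours.

4.46 hours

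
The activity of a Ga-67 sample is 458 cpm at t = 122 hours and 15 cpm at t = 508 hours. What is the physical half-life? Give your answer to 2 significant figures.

Over Δt = 508 − 122 = 386 hours, the level fell by a factor of 458/15 ≈ 30.533.
n = log₂(30.533) ≈ 4.9323 half-lives, so t½ = 386/4.9323 ≈ 78.259 hours.

78 hours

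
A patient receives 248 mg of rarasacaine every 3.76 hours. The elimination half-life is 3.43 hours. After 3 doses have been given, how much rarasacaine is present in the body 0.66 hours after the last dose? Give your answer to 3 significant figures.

366 mg

The 3 doses were given 8.18, 4.42, 0.66 hours ago.
Total = 248·(1/2)^(8.18/3.43) + 248·(1/2)^(4.42/3.43) + 248·(1/2)^(0.66/3.43)
      = 47.484 + 101.52 + 217.03 ≈ 366.03 mg.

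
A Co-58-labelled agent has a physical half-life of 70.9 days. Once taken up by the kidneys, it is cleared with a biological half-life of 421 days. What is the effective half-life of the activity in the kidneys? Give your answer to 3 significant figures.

60.7 days

1/t_eff = 1/t_phys + 1/t_biol = 1/70.9 + 1/421 = 0.01648 per day.
t_eff = 70.9 × 421 / (70.9 + 421) ≈ 60.681 days.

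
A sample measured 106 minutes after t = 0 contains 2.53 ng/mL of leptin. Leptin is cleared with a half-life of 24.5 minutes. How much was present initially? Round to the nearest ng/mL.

Number of half-lives elapsed: n = 106/24.5 ≈ 4.3265.
A₀ = A × 2^n = 2.53 × 2^4.3265 = 2.53 × 20.064 ≈ 50.762 ng/mL.

51 ng/mL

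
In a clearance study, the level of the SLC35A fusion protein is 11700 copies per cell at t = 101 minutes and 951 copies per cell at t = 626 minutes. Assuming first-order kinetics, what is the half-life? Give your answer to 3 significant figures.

145 minutes

Over Δt = 626 − 101 = 525 minutes, the level fell by a factor of 11700/951 ≈ 12.303.
n = log₂(12.303) ≈ 3.6209 half-lives, so t½ = 525/3.6209 ≈ 144.99 minutes.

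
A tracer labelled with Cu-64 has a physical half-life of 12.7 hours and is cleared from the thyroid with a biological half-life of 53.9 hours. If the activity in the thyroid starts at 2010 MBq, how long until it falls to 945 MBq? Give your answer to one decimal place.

11.2 hours

1/t_eff = 1/t_phys + 1/t_biol = 1/12.7 + 1/53.9 = 0.097293 per hour.
t_eff = 12.7 × 53.9 / (12.7 + 53.9) ≈ 10.278 hours.
n = log₂(2010/945) ≈ 1.0888; t = 1.0888 × 10.278 ≈ 11.191 hours.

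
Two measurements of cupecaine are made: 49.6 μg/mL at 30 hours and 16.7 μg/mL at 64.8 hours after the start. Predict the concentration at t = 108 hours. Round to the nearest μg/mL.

Over Δt = 64.8 − 30 = 34.8 hours, the level fell by a factor of 49.6/16.7 ≈ 2.9701.
n = log₂(2.9701) ≈ 1.5705 half-lives, so t½ = 34.8/1.5705 ≈ 22.159 hours.
From t = 64.8 to t = 108: 16.7 × (1/2)^((108−64.8)/22.159) ≈ 4.3235 μg/mL.

4 μg/mL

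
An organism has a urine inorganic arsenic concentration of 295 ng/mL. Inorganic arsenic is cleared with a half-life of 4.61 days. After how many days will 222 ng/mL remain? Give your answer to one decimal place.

Fraction remaining = 222/295 ≈ 0.75254.
n = log₂(295/222) = ln(1.3288)/ln 2 ≈ 0.41016 half-lives.
t = n × t½ = 0.41016 × 4.61 ≈ 1.8908 days.

1.9 days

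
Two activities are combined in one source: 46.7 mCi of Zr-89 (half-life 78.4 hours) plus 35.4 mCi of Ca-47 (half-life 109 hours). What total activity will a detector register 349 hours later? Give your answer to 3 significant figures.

Zr-89: 46.7 × (1/2)^(349/78.4) = 46.7 × (1/2)^4.4515 ≈ 2.1344 mCi.
Ca-47: 35.4 × (1/2)^(349/109) = 35.4 × (1/2)^3.2018 ≈ 3.8473 mCi.
Total = 2.1344 + 3.8473 ≈ 5.9817 mCi.

5.98 mCi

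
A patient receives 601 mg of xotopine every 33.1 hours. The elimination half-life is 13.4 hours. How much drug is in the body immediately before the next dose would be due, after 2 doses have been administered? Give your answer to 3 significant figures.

The 2 doses were given 66.2, 33.1 hours ago.
Total = 601·(1/2)^(66.2/13.4) + 601·(1/2)^(33.1/13.4)
      = 19.575 + 108.46 ≈ 128.04 mg.

128 mg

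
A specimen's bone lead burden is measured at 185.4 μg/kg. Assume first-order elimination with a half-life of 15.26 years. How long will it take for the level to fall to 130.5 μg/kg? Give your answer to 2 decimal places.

7.73 years

Fraction remaining = 130.5/185.4 ≈ 0.70388.
n = log₂(185.4/130.5) = ln(1.4207)/ln 2 ≈ 0.50659 half-lives.
t = n × t½ = 0.50659 × 15.26 ≈ 7.7306 years.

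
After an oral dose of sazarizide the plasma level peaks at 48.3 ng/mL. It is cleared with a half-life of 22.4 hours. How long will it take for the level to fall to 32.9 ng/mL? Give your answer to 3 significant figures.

12.4 hours

Fraction remaining = 32.9/48.3 ≈ 0.68116.
n = log₂(48.3/32.9) = ln(1.4681)/ln 2 ≈ 0.55394 half-lives.
t = n × t½ = 0.55394 × 22.4 ≈ 12.408 hours.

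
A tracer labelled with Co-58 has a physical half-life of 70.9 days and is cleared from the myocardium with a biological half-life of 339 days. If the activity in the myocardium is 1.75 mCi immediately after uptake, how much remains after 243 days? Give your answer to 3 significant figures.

0.0990 mCi

1/t_eff = 1/t_phys + 1/t_biol = 1/70.9 + 1/339 = 0.017054 per day.
t_eff = 70.9 × 339 / (70.9 + 339) ≈ 58.636 days.
Remaining = 1.75 × (1/2)^(243/58.636) = 1.75 × (1/2)^4.1442 ≈ 0.098973 mCi.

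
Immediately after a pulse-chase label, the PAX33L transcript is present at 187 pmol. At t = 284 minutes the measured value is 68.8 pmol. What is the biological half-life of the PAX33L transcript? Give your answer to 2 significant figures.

A/A₀ = 68.8/187 ≈ 0.36791.
n = log₂(2.718) ≈ 1.4426 half-lives elapsed in 284 minutes.
t½ = 284/1.4426 ≈ 196.87 minutes.

200 minutes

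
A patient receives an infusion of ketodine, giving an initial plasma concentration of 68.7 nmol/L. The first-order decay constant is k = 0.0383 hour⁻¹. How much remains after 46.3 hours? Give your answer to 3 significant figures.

11.7 nmol/L

t½ = ln 2 / k = 0.69315 / 0.0383 ≈ 18.098 hours.
Number of half-lives: n = 46.3/18.098 ≈ 2.5583.
Remaining = 68.7 × (1/2)^2.5583 = 68.7 × 0.16977 ≈ 11.663 nmol/L.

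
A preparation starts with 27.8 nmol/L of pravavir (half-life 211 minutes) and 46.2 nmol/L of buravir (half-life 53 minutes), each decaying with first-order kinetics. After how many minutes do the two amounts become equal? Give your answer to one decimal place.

Set 27.8·(1/2)^(t/211) = 46.2·(1/2)^(t/53).
Taking log₂: log₂(27.8/46.2) = t·(1/211 − 1/53).
log₂(0.60173) = -0.73281; 1/211 − 1/53 = -0.014129.
t = -0.73281 / -0.014129 ≈ 51.867 minutes.

51.9 minutes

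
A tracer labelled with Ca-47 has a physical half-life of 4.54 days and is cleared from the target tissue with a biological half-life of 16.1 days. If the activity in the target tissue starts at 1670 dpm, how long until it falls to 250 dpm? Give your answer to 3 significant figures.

1/t_eff = 1/t_phys + 1/t_biol = 1/4.54 + 1/16.1 = 0.28238 per day.
t_eff = 4.54 × 16.1 / (4.54 + 16.1) ≈ 3.5414 days.
n = log₂(1670/250) ≈ 2.7398; t = 2.7398 × 3.5414 ≈ 9.7028 days.

9.70 days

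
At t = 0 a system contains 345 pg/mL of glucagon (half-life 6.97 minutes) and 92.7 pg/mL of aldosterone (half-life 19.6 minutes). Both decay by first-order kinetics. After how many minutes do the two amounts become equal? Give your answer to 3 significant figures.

Set 345·(1/2)^(t/6.97) = 92.7·(1/2)^(t/19.6).
Taking log₂: log₂(345/92.7) = t·(1/6.97 − 1/19.6).
log₂(3.7217) = 1.896; 1/6.97 − 1/19.6 = 0.092452.
t = 1.896 / 0.092452 ≈ 20.508 minutes.

20.5 minutes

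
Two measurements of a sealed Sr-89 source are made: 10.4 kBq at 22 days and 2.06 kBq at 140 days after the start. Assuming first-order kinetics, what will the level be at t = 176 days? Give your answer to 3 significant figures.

Over Δt = 140 − 22 = 118 days, the level fell by a factor of 10.4/2.06 ≈ 5.0485.
n = log₂(5.0485) ≈ 2.3359 half-lives, so t½ = 118/2.3359 ≈ 50.517 days.
From t = 140 to t = 176: 2.06 × (1/2)^((176−140)/50.517) ≈ 1.257 kBq.

1.26 kBq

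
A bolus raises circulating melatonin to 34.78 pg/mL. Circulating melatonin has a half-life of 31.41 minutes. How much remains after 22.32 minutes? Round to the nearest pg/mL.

21 pg/mL

Number of half-lives: n = 22.32/31.41 ≈ 0.7106.
Remaining = 34.78 × (1/2)^0.7106 = 34.78 × 0.61107 ≈ 21.253 pg/mL.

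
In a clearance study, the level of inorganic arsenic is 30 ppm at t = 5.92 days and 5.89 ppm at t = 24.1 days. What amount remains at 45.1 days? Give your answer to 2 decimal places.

Over Δt = 24.1 − 5.92 = 18.18 days, the level fell by a factor of 30/5.89 ≈ 5.0934.
n = log₂(5.0934) ≈ 2.3486 half-lives, so t½ = 18.18/2.3486 ≈ 7.7407 days.
From t = 24.1 to t = 45.1: 5.89 × (1/2)^((45.1−24.1)/7.7407) ≈ 0.89834 ppm.

0.90 ppm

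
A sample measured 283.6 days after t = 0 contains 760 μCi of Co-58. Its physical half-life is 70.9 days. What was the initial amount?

Number of half-lives elapsed: n = 283.6/70.9 ≈ 4.
A₀ = A × 2^n = 760 × 2^4 = 760 × 16 ≈ 12160 μCi.

12160 μCi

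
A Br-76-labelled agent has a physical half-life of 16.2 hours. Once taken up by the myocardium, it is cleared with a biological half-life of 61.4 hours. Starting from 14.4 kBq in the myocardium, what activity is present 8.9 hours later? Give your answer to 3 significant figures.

1/t_eff = 1/t_phys + 1/t_biol = 1/16.2 + 1/61.4 = 0.078015 per hour.
t_eff = 16.2 × 61.4 / (16.2 + 61.4) ≈ 12.818 hours.
Remaining = 14.4 × (1/2)^(8.9/12.818) = 14.4 × (1/2)^0.69433 ≈ 8.8991 kBq.

8.90 kBq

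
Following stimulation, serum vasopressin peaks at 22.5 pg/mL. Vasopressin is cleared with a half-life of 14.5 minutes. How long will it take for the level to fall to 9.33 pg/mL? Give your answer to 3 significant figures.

Fraction remaining = 9.33/22.5 ≈ 0.41467.
n = log₂(22.5/9.33) = ln(2.4116)/ln 2 ≈ 1.27 half-lives.
t = n × t½ = 1.27 × 14.5 ≈ 18.415 minutes.

18.4 minutes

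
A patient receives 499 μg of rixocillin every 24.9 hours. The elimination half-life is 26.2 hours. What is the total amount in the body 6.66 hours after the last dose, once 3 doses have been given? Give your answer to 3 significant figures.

The 3 doses were given 56.46, 31.56, 6.66 hours ago.
Total = 499·(1/2)^(56.46/26.2) + 499·(1/2)^(31.56/26.2) + 499·(1/2)^(6.66/26.2)
      = 112.04 + 216.51 + 418.39 ≈ 746.95 μg.

747 μg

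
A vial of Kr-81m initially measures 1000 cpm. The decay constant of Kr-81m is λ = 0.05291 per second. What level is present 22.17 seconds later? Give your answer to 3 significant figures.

309 cpm

t½ = ln 2 / λ = 0.69315 / 0.05291 ≈ 13.1 seconds.
Number of half-lives: n = 22.17/13.1 ≈ 1.6923.
Remaining = 1000 × (1/2)^1.6923 = 1000 × 0.30943 ≈ 309.43 cpm.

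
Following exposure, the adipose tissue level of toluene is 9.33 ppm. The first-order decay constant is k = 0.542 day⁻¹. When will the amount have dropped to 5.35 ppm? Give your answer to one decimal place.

t½ = ln 2 / k = 0.69315 / 0.542 ≈ 1.2789 days.
Fraction remaining = 5.35/9.33 ≈ 0.57342.
n = log₂(9.33/5.35) = ln(1.7439)/ln 2 ≈ 0.80234 half-lives.
t = n × t½ = 0.80234 × 1.2789 ≈ 1.0261 days.

1.0 days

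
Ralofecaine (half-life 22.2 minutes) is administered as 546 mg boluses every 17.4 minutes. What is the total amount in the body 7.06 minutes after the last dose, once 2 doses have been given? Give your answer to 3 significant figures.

The 2 doses were given 24.46, 7.06 minutes ago.
Total = 546·(1/2)^(24.46/22.2) + 546·(1/2)^(7.06/22.2)
      = 254.4 + 437.99 ≈ 692.39 mg.

692 mg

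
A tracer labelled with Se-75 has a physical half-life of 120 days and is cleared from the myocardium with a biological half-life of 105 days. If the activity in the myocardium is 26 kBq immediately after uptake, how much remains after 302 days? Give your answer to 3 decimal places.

0.619 kBq

1/t_eff = 1/t_phys + 1/t_biol = 1/120 + 1/105 = 0.017857 per day.
t_eff = 120 × 105 / (120 + 105) ≈ 56 days.
Remaining = 26 × (1/2)^(302/56) = 26 × (1/2)^5.3929 ≈ 0.61882 kBq.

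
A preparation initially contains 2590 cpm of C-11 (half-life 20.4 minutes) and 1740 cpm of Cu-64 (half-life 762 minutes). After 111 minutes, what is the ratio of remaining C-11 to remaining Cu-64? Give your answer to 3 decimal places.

0.038

C-11: 2590 × (1/2)^(111/20.4) = 2590 × (1/2)^5.4412 ≈ 59.613 cpm.
Cu-64: 1740 × (1/2)^(111/762) = 1740 × (1/2)^0.14567 ≈ 1572.9 cpm.
Ratio ≈ 59.613 / 1572.9 ≈ 0.0379.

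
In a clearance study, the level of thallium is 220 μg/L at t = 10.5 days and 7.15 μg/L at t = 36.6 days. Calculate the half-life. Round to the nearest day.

5 days

Over Δt = 36.6 − 10.5 = 26.1 days, the level fell by a factor of 220/7.15 ≈ 30.769.
n = log₂(30.769) ≈ 4.9434 half-lives, so t½ = 26.1/4.9434 ≈ 5.2797 days.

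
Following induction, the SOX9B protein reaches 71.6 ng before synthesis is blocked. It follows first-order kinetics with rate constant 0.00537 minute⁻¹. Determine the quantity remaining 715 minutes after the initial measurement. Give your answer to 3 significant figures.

1.54 ng

t½ = ln 2 / λ = 0.69315 / 0.00537 ≈ 129.08 minutes.
Number of half-lives: n = 715/129.08 ≈ 5.5393.
Remaining = 71.6 × (1/2)^5.5393 = 71.6 × 0.021503 ≈ 1.5396 ng.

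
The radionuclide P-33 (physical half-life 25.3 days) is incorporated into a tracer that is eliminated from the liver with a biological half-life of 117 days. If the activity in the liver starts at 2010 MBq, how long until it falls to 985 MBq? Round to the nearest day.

21 days

1/t_eff = 1/t_phys + 1/t_biol = 1/25.3 + 1/117 = 0.048073 per day.
t_eff = 25.3 × 117 / (25.3 + 117) ≈ 20.802 days.
n = log₂(2010/985) ≈ 1.029; t = 1.029 × 20.802 ≈ 21.405 days.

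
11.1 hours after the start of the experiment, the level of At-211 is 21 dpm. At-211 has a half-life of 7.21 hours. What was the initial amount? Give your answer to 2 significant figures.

61 dpm

Number of half-lives elapsed: n = 11.1/7.21 ≈ 1.5395.
A₀ = A × 2^n = 21 × 2^1.5395 = 21 × 2.907 ≈ 61.047 dpm.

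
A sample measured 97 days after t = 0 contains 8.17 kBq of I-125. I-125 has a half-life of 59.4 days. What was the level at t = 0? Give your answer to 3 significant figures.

25.3 kBq

Number of half-lives elapsed: n = 97/59.4 ≈ 1.633.
A₀ = A × 2^n = 8.17 × 2^1.633 = 8.17 × 3.1016 ≈ 25.34 kBq.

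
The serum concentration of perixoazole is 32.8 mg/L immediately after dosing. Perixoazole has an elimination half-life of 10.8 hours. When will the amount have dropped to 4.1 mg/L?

4.1/32.8 = 1/8, so 3 half-lives have elapsed.
t = 3 × 10.8 = 32.4 hours.

32.4 hours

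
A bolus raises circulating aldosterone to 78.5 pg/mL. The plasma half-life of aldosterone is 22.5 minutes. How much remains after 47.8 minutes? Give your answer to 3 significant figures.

Number of half-lives: n = 47.8/22.5 ≈ 2.1244.
Remaining = 78.5 × (1/2)^2.1244 = 78.5 × 0.22934 ≈ 18.003 pg/mL.

18.0 pg/mL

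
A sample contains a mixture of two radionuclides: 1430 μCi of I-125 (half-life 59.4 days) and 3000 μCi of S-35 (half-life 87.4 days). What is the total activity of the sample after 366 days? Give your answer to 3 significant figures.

I-125: 1430 × (1/2)^(366/59.4) = 1430 × (1/2)^6.1616 ≈ 19.976 μCi.
S-35: 3000 × (1/2)^(366/87.4) = 3000 × (1/2)^4.1876 ≈ 164.63 μCi.
Total = 19.976 + 164.63 ≈ 184.61 μCi.

185 μCi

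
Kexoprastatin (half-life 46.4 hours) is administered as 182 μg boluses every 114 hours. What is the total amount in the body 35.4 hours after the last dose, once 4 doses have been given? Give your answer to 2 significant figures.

130 μg

The 4 doses were given 377.4, 263.4, 149.4, 35.4 hours ago.
Total = 182·(1/2)^(377.4/46.4) + 182·(1/2)^(263.4/46.4) + 182·(1/2)^(149.4/46.4) + 182·(1/2)^(35.4/46.4)
      = 0.64805 + 3.558 + 19.535 + 107.25 ≈ 130.99 μg.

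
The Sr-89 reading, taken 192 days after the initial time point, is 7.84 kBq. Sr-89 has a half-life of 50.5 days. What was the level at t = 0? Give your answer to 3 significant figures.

109 kBq

Number of half-lives elapsed: n = 192/50.5 ≈ 3.802.
A₀ = A × 2^n = 7.84 × 2^3.802 = 7.84 × 13.948 ≈ 109.35 kBq.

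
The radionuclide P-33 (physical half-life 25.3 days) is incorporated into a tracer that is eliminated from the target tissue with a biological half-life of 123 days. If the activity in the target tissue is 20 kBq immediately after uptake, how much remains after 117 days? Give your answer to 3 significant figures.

1/t_eff = 1/t_phys + 1/t_biol = 1/25.3 + 1/123 = 0.047656 per day.
t_eff = 25.3 × 123 / (25.3 + 123) ≈ 20.984 days.
Remaining = 20 × (1/2)^(117/20.984) = 20 × (1/2)^5.5757 ≈ 0.41934 kBq.

0.419 kBq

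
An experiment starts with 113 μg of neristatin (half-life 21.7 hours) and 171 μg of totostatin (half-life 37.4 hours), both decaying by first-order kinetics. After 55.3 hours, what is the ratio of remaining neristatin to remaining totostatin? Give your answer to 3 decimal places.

0.315

neristatin: 113 × (1/2)^(55.3/21.7) = 113 × (1/2)^2.5484 ≈ 19.317 μg.
totostatin: 171 × (1/2)^(55.3/37.4) = 171 × (1/2)^1.4786 ≈ 61.361 μg.
Ratio ≈ 19.317 / 61.361 ≈ 0.31481.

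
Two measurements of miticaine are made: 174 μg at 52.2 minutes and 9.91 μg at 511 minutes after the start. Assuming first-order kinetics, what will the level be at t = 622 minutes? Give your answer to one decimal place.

5.0 μg

Over Δt = 511 − 52.2 = 458.8 minutes, the level fell by a factor of 174/9.91 ≈ 17.558.
n = log₂(17.558) ≈ 4.1341 half-lives, so t½ = 458.8/4.1341 ≈ 110.98 minutes.
From t = 511 to t = 622: 9.91 × (1/2)^((622−511)/110.98) ≈ 4.9544 μg.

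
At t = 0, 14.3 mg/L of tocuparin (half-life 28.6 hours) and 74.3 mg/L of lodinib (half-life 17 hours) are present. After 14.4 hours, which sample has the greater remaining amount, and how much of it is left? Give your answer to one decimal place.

lodinib, 41.3 mg/L

tocuparin: 14.3 × (1/2)^0.5035 ≈ 10.087 mg/L.
lodinib: 74.3 × (1/2)^0.84706 ≈ 41.305 mg/L.
Lodinib has more remaining, at ≈ 41.305 mg/L.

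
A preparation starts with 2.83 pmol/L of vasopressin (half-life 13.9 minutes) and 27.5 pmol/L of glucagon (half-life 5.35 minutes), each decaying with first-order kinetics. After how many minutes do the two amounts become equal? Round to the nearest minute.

Set 2.83·(1/2)^(t/13.9) = 27.5·(1/2)^(t/5.35).
Taking log₂: log₂(2.83/27.5) = t·(1/13.9 − 1/5.35).
log₂(0.10291) = -3.2806; 1/13.9 − 1/5.35 = -0.11497.
t = -3.2806 / -0.11497 ≈ 28.533 minutes.

29 minutes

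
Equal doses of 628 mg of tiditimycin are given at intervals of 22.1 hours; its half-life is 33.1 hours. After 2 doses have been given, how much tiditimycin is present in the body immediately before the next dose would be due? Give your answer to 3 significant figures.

The 2 doses were given 44.2, 22.1 hours ago.
Total = 628·(1/2)^(44.2/33.1) + 628·(1/2)^(22.1/33.1)
      = 248.87 + 395.34 ≈ 644.21 mg.

644 mg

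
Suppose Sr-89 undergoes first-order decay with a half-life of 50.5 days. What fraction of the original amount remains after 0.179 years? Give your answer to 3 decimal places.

0.179 years = 65.335 days.
n = 65.335/50.5 ≈ 1.2938 half-lives.
Fraction remaining = (1/2)^1.2938 ≈ 0.40789.

0.408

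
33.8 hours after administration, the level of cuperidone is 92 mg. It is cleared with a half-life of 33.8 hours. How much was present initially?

Number of half-lives elapsed: n = 33.8/33.8 ≈ 1.
A₀ = A × 2^n = 92 × 2^1 = 92 × 2 ≈ 184 mg.

184 mg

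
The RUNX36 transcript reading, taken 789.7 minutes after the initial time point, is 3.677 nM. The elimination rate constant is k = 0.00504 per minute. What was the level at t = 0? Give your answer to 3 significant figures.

t½ = ln 2 / k = 0.69315 / 0.00504 ≈ 137.53 minutes.
Number of half-lives elapsed: n = 789.7/137.53 ≈ 5.7421.
A₀ = A × 2^n = 3.677 × 2^5.7421 = 3.677 × 53.522 ≈ 196.8 nM.

197 nM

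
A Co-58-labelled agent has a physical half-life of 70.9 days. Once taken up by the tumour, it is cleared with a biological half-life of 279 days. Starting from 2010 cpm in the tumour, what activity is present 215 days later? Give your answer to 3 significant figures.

1/t_eff = 1/t_phys + 1/t_biol = 1/70.9 + 1/279 = 0.017689 per day.
t_eff = 70.9 × 279 / (70.9 + 279) ≈ 56.534 days.
Remaining = 2010 × (1/2)^(215/56.534) = 2010 × (1/2)^3.803 ≈ 144 cpm.

144 cpm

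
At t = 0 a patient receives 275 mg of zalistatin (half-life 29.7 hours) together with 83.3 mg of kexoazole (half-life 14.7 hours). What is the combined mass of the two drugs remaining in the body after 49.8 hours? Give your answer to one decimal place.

zalistatin: 275 × (1/2)^(49.8/29.7) = 275 × (1/2)^1.6768 ≈ 86.015 mg.
kexoazole: 83.3 × (1/2)^(49.8/14.7) = 83.3 × (1/2)^3.3878 ≈ 7.9585 mg.
Total = 86.015 + 7.9585 ≈ 93.974 mg.

94.0 mg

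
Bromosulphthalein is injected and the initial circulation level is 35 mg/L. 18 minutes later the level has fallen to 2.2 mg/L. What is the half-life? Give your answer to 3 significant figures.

A/A₀ = 2.2/35 ≈ 0.062857.
n = log₂(15.909) ≈ 3.9918 half-lives elapsed in 18 minutes.
t½ = 18/3.9918 ≈ 4.5093 minutes.

4.51 minutes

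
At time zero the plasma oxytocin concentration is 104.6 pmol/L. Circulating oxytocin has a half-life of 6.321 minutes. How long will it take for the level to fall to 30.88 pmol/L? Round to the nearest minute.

Fraction remaining = 30.88/104.6 ≈ 0.29522.
n = log₂(104.6/30.88) = ln(3.3873)/ln 2 ≈ 1.7601 half-lives.
t = n × t½ = 1.7601 × 6.321 ≈ 11.126 minutes.

11 minutes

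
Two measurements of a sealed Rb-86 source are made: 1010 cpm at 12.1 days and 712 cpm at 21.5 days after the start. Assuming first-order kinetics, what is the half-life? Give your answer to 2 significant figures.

Over Δt = 21.5 − 12.1 = 9.4 days, the level fell by a factor of 1010/712 ≈ 1.4185.
n = log₂(1.4185) ≈ 0.50441 half-lives, so t½ = 9.4/0.50441 ≈ 18.636 days.

19 days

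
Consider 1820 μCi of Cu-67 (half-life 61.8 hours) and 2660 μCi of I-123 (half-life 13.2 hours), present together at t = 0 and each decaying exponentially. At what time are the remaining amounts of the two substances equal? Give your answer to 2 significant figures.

9.2 hours

Set 1820·(1/2)^(t/61.8) = 2660·(1/2)^(t/13.2).
Taking log₂: log₂(1820/2660) = t·(1/61.8 − 1/13.2).
log₂(0.68421) = -0.54749; 1/61.8 − 1/13.2 = -0.059576.
t = -0.54749 / -0.059576 ≈ 9.1897 hours.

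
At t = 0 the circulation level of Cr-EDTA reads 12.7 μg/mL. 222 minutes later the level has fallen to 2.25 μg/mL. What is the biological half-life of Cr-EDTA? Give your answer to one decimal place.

88.9 minutes

A/A₀ = 2.25/12.7 ≈ 0.17717.
n = log₂(5.6444) ≈ 2.4968 half-lives elapsed in 222 minutes.
t½ = 222/2.4968 ≈ 88.913 minutes.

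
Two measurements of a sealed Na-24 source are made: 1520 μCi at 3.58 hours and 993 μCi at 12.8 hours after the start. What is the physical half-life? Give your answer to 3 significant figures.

15.0 hours

Over Δt = 12.8 − 3.58 = 9.22 hours, the level fell by a factor of 1520/993 ≈ 1.5307.
n = log₂(1.5307) ≈ 0.61421 half-lives, so t½ = 9.22/0.61421 ≈ 15.011 hours.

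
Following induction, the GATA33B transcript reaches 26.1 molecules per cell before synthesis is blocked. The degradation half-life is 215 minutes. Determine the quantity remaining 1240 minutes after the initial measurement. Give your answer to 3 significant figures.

Number of half-lives: n = 1240/215 ≈ 5.7674.
Remaining = 26.1 × (1/2)^5.7674 = 26.1 × 0.018358 ≈ 0.47915 molecules per cell.

0.479 molecules per cell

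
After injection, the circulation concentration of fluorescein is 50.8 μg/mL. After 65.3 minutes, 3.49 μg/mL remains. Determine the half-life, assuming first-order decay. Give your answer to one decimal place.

A/A₀ = 3.49/50.8 ≈ 0.068701.
n = log₂(14.556) ≈ 3.8635 half-lives elapsed in 65.3 minutes.
t½ = 65.3/3.8635 ≈ 16.902 minutes.

16.9 minutes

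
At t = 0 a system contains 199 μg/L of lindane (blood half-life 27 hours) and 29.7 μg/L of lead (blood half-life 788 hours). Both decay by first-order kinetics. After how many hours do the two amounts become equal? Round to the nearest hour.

77 hours

Set 199·(1/2)^(t/27) = 29.7·(1/2)^(t/788).
Taking log₂: log₂(199/29.7) = t·(1/27 − 1/788).
log₂(6.7003) = 2.7442; 1/27 − 1/788 = 0.035768.
t = 2.7442 / 0.035768 ≈ 76.723 hours.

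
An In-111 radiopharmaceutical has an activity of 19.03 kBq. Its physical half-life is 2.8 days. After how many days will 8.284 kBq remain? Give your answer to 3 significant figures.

Fraction remaining = 8.284/19.03 ≈ 0.43531.
n = log₂(19.03/8.284) = ln(2.2972)/ln 2 ≈ 1.1999 half-lives.
t = n × t½ = 1.1999 × 2.8 ≈ 3.3597 days.

3.36 days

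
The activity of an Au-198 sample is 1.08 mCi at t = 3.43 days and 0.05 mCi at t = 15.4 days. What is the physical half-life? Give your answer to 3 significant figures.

2.70 days

Over Δt = 15.4 − 3.43 = 11.97 days, the level fell by a factor of 1.08/0.05 ≈ 21.6.
n = log₂(21.6) ≈ 4.433 half-lives, so t½ = 11.97/4.433 ≈ 2.7002 days.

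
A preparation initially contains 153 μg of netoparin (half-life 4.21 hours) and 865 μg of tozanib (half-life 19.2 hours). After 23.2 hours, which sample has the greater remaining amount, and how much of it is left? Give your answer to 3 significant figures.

tozanib, 374 μg

netoparin: 153 × (1/2)^5.5107 ≈ 3.3559 μg.
tozanib: 865 × (1/2)^1.2083 ≈ 374.34 μg.
Tozanib has more remaining, at ≈ 374.34 μg.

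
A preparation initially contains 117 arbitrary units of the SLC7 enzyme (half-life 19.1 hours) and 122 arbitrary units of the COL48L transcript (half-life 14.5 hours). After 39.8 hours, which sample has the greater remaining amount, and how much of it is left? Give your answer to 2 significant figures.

SLC7 enzyme: 117 × (1/2)^2.0838 ≈ 27.6 arbitrary units.
COL48L transcript: 122 × (1/2)^2.7448 ≈ 18.201 arbitrary units.
SLC7 enzyme has more remaining, at ≈ 27.6 arbitrary units.

SLC7 enzyme, 28 arbitrary units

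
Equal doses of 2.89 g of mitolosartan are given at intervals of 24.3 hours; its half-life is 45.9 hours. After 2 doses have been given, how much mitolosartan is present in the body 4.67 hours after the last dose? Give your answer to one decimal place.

The 2 doses were given 28.97, 4.67 hours ago.
Total = 2.89·(1/2)^(28.97/45.9) + 2.89·(1/2)^(4.67/45.9)
      = 1.866 + 2.6932 ≈ 4.5592 g.

4.6 g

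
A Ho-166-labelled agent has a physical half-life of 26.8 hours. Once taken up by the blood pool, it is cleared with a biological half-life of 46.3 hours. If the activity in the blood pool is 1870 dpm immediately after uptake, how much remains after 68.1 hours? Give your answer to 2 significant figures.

120 dpm

1/t_eff = 1/t_phys + 1/t_biol = 1/26.8 + 1/46.3 = 0.058912 per hour.
t_eff = 26.8 × 46.3 / (26.8 + 46.3) ≈ 16.975 hours.
Remaining = 1870 × (1/2)^(68.1/16.975) = 1870 × (1/2)^4.0119 ≈ 115.92 dpm.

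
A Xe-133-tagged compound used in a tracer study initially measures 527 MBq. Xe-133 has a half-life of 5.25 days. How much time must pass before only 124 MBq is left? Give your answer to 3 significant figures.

Fraction remaining = 124/527 ≈ 0.23529.
n = log₂(527/124) = ln(4.25)/ln 2 ≈ 2.0875 half-lives.
t = n × t½ = 2.0875 × 5.25 ≈ 10.959 days.

11.0 days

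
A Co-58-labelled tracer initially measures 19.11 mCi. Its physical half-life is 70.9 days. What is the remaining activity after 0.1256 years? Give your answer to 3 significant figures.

12.2 mCi

Convert the elapsed time: 0.1256 years = 45.844 days.
Number of half-lives: n = 45.844/70.9 ≈ 0.6466.
Remaining = 19.11 × (1/2)^0.6466 = 19.11 × 0.63878 ≈ 12.207 mCi.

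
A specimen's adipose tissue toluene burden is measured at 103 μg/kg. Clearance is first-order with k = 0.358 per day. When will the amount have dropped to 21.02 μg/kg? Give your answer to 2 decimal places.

t½ = ln 2 / k = 0.69315 / 0.358 ≈ 1.9362 days.
Fraction remaining = 21.02/103 ≈ 0.20408.
n = log₂(103/21.02) = ln(4.9001)/ln 2 ≈ 2.2928 half-lives.
t = n × t½ = 2.2928 × 1.9362 ≈ 4.4393 days.

4.44 days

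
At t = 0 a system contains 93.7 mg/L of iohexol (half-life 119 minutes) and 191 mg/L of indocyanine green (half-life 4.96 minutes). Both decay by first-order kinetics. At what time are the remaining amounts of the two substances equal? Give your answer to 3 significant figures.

Set 93.7·(1/2)^(t/119) = 191·(1/2)^(t/4.96).
Taking log₂: log₂(93.7/191) = t·(1/119 − 1/4.96).
log₂(0.49058) = -1.0275; 1/119 − 1/4.96 = -0.19321.
t = -1.0275 / -0.19321 ≈ 5.3178 minutes.

5.32 minutes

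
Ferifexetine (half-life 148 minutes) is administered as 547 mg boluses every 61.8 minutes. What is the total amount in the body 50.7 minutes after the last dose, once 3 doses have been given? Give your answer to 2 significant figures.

The 3 doses were given 174.3, 112.5, 50.7 minutes ago.
Total = 547·(1/2)^(174.3/148) + 547·(1/2)^(112.5/148) + 547·(1/2)^(50.7/148)
      = 241.8 + 322.97 + 431.38 ≈ 996.16 mg.

1000 mg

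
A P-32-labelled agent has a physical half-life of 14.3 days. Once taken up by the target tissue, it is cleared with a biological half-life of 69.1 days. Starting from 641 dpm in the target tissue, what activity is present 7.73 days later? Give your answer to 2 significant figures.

410 dpm

1/t_eff = 1/t_phys + 1/t_biol = 1/14.3 + 1/69.1 = 0.084402 per day.
t_eff = 14.3 × 69.1 / (14.3 + 69.1) ≈ 11.848 days.
Remaining = 641 × (1/2)^(7.73/11.848) = 641 × (1/2)^0.65243 ≈ 407.81 dpm.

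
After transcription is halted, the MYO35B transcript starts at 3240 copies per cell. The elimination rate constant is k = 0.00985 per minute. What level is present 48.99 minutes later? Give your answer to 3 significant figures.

t½ = ln 2 / k = 0.69315 / 0.00985 ≈ 70.37 minutes.
Number of half-lives: n = 48.99/70.37 ≈ 0.69617.
Remaining = 3240 × (1/2)^0.69617 = 3240 × 0.61721 ≈ 1999.7 copies per cell.

2000 copies per cell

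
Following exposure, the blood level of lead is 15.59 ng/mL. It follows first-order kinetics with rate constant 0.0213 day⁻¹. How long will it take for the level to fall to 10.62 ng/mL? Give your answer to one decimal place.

18.0 days

t½ = ln 2 / k = 0.69315 / 0.0213 ≈ 32.542 days.
Fraction remaining = 10.62/15.59 ≈ 0.68121.
n = log₂(15.59/10.62) = ln(1.468)/ln 2 ≈ 0.55384 half-lives.
t = n × t½ = 0.55384 × 32.542 ≈ 18.023 days.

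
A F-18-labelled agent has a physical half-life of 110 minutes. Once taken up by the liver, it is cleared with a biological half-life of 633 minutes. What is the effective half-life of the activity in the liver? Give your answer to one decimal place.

1/t_eff = 1/t_phys + 1/t_biol = 1/110 + 1/633 = 0.010671 per minute.
t_eff = 110 × 633 / (110 + 633) ≈ 93.715 minutes.

93.7 minutes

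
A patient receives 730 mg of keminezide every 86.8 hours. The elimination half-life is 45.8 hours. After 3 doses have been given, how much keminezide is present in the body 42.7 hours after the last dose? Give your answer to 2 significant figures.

The 3 doses were given 216.3, 129.5, 42.7 hours ago.
Total = 730·(1/2)^(216.3/45.8) + 730·(1/2)^(129.5/45.8) + 730·(1/2)^(42.7/45.8)
      = 27.647 + 102.84 + 382.53 ≈ 513.02 mg.

510 mg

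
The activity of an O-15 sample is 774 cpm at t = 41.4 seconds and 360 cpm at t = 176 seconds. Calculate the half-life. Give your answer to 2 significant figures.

120 seconds

Over Δt = 176 − 41.4 = 134.6 seconds, the level fell by a factor of 774/360 ≈ 2.15.
n = log₂(2.15) ≈ 1.1043 half-lives, so t½ = 134.6/1.1043 ≈ 121.88 seconds.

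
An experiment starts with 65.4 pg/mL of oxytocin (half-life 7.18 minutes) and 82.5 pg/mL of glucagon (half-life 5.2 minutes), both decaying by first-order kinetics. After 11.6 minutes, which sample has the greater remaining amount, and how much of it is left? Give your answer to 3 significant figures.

oxytocin: 65.4 × (1/2)^1.6156 ≈ 21.342 pg/mL.
glucagon: 82.5 × (1/2)^2.2308 ≈ 17.576 pg/mL.
Oxytocin has more remaining, at ≈ 21.342 pg/mL.

oxytocin, 21.3 pg/mL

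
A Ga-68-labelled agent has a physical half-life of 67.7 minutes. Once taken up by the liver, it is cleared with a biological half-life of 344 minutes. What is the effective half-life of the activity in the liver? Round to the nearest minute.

1/t_eff = 1/t_phys + 1/t_biol = 1/67.7 + 1/344 = 0.017678 per minute.
t_eff = 67.7 × 344 / (67.7 + 344) ≈ 56.567 minutes.

57 minutes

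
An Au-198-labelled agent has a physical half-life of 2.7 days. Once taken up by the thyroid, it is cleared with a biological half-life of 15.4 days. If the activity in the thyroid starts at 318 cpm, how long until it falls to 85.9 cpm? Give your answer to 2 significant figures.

4.3 days

1/t_eff = 1/t_phys + 1/t_biol = 1/2.7 + 1/15.4 = 0.43531 per day.
t_eff = 2.7 × 15.4 / (2.7 + 15.4) ≈ 2.2972 days.
n = log₂(318/85.9) ≈ 1.8883; t = 1.8883 × 2.2972 ≈ 4.3379 days.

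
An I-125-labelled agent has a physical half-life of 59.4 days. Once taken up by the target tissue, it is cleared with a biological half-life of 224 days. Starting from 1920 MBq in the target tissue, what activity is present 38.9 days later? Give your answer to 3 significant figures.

1080 MBq

1/t_eff = 1/t_phys + 1/t_biol = 1/59.4 + 1/224 = 0.021299 per day.
t_eff = 59.4 × 224 / (59.4 + 224) ≈ 46.95 days.
Remaining = 1920 × (1/2)^(38.9/46.95) = 1920 × (1/2)^0.82854 ≈ 1081.1 MBq.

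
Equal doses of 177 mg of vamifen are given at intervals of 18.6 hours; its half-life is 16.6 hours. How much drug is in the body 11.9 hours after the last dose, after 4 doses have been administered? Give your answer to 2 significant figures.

190 mg

The 4 doses were given 67.7, 49.1, 30.5, 11.9 hours ago.
Total = 177·(1/2)^(67.7/16.6) + 177·(1/2)^(49.1/16.6) + 177·(1/2)^(30.5/16.6) + 177·(1/2)^(11.9/16.6)
      = 10.478 + 22.781 + 49.531 + 107.69 ≈ 190.48 mg.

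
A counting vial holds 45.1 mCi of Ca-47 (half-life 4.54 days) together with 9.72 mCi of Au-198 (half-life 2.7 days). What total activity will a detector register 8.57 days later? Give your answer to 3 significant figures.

13.3 mCi

Ca-47: 45.1 × (1/2)^(8.57/4.54) = 45.1 × (1/2)^1.8877 ≈ 12.188 mCi.
Au-198: 9.72 × (1/2)^(8.57/2.7) = 9.72 × (1/2)^3.1741 ≈ 1.0769 mCi.
Total = 12.188 + 1.0769 ≈ 13.265 mCi.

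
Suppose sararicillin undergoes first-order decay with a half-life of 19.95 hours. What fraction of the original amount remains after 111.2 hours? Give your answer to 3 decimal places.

n = 111.2/19.95 ≈ 5.5739 half-lives.
Fraction remaining = (1/2)^5.5739 ≈ 0.020993.

0.021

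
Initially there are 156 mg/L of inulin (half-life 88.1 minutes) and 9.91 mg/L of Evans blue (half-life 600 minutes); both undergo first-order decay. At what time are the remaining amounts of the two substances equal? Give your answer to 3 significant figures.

Set 156·(1/2)^(t/88.1) = 9.91·(1/2)^(t/600).
Taking log₂: log₂(156/9.91) = t·(1/88.1 − 1/600).
log₂(15.742) = 3.9765; 1/88.1 − 1/600 = 0.0096841.
t = 3.9765 / 0.0096841 ≈ 410.62 minutes.

411 minutes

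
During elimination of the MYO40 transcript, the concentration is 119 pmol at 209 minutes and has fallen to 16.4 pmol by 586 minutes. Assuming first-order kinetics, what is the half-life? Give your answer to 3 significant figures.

Over Δt = 586 − 209 = 377 minutes, the level fell by a factor of 119/16.4 ≈ 7.2561.
n = log₂(7.2561) ≈ 2.8592 half-lives, so t½ = 377/2.8592 ≈ 131.86 minutes.

132 minutes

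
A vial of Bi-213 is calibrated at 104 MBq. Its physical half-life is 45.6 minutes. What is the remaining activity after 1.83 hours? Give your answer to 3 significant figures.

Convert the elapsed time: 1.83 hours = 109.8 minutes.
Number of half-lives: n = 109.8/45.6 ≈ 2.4079.
Remaining = 104 × (1/2)^2.4079 = 104 × 0.18843 ≈ 19.597 MBq.

19.6 MBq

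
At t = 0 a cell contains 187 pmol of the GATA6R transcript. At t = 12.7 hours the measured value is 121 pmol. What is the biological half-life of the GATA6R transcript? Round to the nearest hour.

20 hours

A/A₀ = 121/187 ≈ 0.64706.
n = log₂(1.5455) ≈ 0.62803 half-lives elapsed in 12.7 hours.
t½ = 12.7/0.62803 ≈ 20.222 hours.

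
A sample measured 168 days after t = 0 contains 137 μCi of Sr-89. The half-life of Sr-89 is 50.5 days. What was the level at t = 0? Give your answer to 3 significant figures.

1370 μCi

Number of half-lives elapsed: n = 168/50.5 ≈ 3.3267.
A₀ = A × 2^n = 137 × 2^3.3267 = 137 × 10.033 ≈ 1374.6 μCi.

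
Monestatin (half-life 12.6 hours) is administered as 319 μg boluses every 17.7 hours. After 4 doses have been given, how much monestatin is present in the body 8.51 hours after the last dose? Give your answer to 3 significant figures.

314 μg

The 4 doses were given 61.61, 43.91, 26.21, 8.51 hours ago.
Total = 319·(1/2)^(61.61/12.6) + 319·(1/2)^(43.91/12.6) + 319·(1/2)^(26.21/12.6) + 319·(1/2)^(8.51/12.6)
      = 10.761 + 28.492 + 75.44 + 199.75 ≈ 314.44 μg.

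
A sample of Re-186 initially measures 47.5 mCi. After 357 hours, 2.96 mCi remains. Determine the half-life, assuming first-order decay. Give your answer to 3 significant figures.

A/A₀ = 2.96/47.5 ≈ 0.062316.
n = log₂(16.047) ≈ 4.0043 half-lives elapsed in 357 hours.
t½ = 357/4.0043 ≈ 89.155 hours.

89.2 hours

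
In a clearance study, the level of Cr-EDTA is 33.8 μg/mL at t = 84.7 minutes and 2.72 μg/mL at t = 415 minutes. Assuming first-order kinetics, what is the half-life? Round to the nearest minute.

91 minutes

Over Δt = 415 − 84.7 = 330.3 minutes, the level fell by a factor of 33.8/2.72 ≈ 12.426.
n = log₂(12.426) ≈ 3.6353 half-lives, so t½ = 330.3/3.6353 ≈ 90.858 minutes.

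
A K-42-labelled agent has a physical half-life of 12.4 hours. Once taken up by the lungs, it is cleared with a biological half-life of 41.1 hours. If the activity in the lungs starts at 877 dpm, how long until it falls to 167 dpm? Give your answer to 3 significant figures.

1/t_eff = 1/t_phys + 1/t_biol = 1/12.4 + 1/41.1 = 0.10498 per hour.
t_eff = 12.4 × 41.1 / (12.4 + 41.1) ≈ 9.526 hours.
n = log₂(877/167) ≈ 2.3927; t = 2.3927 × 9.526 ≈ 22.793 hours.

22.8 hours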